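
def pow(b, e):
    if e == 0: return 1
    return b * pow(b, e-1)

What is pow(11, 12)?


pow(11, 12)
= 11 * pow(11, 11)
= 11 * 11 * pow(11, 10)
= 11 * 11 * 11 * pow(11, 9)
= 11 * 11 * 11 * 11 * pow(11, 8)
= 11 * 11 * 11 * 11 * 11 * pow(11, 7)
= 11 * 11 * 11 * 11 * 11 * 11 * pow(11, 6)
= 11 * 11 * 11 * 11 * 11 * 11 * 11 * pow(11, 5)
= 11 * 11 * 11 * 11 * 11 * 11 * 11 * 11 * pow(11, 4)
= 11 * 11 * 11 * 11 * 11 * 11 * 11 * 11 * 11 * pow(11, 3)
= 11 * 11 * 11 * 11 * 11 * 11 * 11 * 11 * 11 * 11 * pow(11, 2)
= 11 * 11 * 11 * 11 * 11 * 11 * 11 * 11 * 11 * 11 * 11 * pow(11, 1)
= 11 * 11 * 11 * 11 * 11 * 11 * 11 * 11 * 11 * 11 * 11 * 11 * pow(11, 0)
= 11 * 11 * 11 * 11 * 11 * 11 * 11 * 11 * 11 * 11 * 11 * 11 * 1
= 3138428376721

3138428376721


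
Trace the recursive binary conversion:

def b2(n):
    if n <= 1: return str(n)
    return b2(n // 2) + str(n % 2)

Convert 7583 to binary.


b2(7583) = b2(3791) + '1'
b2(3791) = b2(1895) + '1'
b2(1895) = b2(947) + '1'
b2(947) = b2(473) + '1'
b2(473) = b2(236) + '1'
b2(236) = b2(118) + '0'
b2(118) = b2(59) + '0'
b2(59) = b2(29) + '1'
b2(29) = b2(14) + '1'
b2(14) = b2(7) + '0'
b2(7) = b2(3) + '1'
b2(3) = b2(1) + '1'
b2(1) = '1'  (base case)
Concatenating: '1' + '1' + '1' + '0' + '1' + '1' + '0' + '0' + '1' + '1' + '1' + '1' + '1' = '1110110011111'

1110110011111


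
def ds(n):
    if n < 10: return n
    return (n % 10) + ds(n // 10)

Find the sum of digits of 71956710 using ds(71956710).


ds(71956710) = 0 + ds(7195671)
ds(7195671) = 1 + ds(719567)
ds(719567) = 7 + ds(71956)
ds(71956) = 6 + ds(7195)
ds(7195) = 5 + ds(719)
ds(719) = 9 + ds(71)
ds(71) = 1 + ds(7)
ds(7) = 7  (base case)
Total: 0 + 1 + 7 + 6 + 5 + 9 + 1 + 7 = 36

36


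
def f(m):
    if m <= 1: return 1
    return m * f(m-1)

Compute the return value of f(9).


f(9)
= 9 * f(8)
= 9 * 8 * f(7)
= 9 * 8 * 7 * f(6)
= 9 * 8 * 7 * 6 * f(5)
= 9 * 8 * 7 * 6 * 5 * f(4)
= 9 * 8 * 7 * 6 * 5 * 4 * f(3)
= 9 * 8 * 7 * 6 * 5 * 4 * 3 * f(2)
= 9 * 8 * 7 * 6 * 5 * 4 * 3 * 2 * f(1)
= 9 * 8 * 7 * 6 * 5 * 4 * 3 * 2 * 1
= 362880

362880


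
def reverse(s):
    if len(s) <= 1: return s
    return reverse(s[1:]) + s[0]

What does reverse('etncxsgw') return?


reverse('etncxsgw') = reverse('tncxsgw') + 'e'
reverse('tncxsgw') = reverse('ncxsgw') + 't'
reverse('ncxsgw') = reverse('cxsgw') + 'n'
reverse('cxsgw') = reverse('xsgw') + 'c'
reverse('xsgw') = reverse('sgw') + 'x'
reverse('sgw') = reverse('gw') + 's'
reverse('gw') = reverse('w') + 'g'
reverse('w') = 'w'  (base case)
Concatenating: 'w' + 'g' + 's' + 'x' + 'c' + 'n' + 't' + 'e' = 'wgsxcnte'

wgsxcnte


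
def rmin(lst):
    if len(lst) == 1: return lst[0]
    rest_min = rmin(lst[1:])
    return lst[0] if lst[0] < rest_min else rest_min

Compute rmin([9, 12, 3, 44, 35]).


rmin([9, 12, 3, 44, 35]): compare 9 with rmin([12, 3, 44, 35])
rmin([12, 3, 44, 35]): compare 12 with rmin([3, 44, 35])
rmin([3, 44, 35]): compare 3 with rmin([44, 35])
rmin([44, 35]): compare 44 with rmin([35])
rmin([35]) = 35  (base case)
Compare 44 with 35 -> 35
Compare 3 with 35 -> 3
Compare 12 with 3 -> 3
Compare 9 with 3 -> 3

3


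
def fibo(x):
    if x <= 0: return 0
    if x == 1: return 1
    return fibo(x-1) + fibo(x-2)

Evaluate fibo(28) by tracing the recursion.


Computing fibo(28) bottom-up:
fibo(0) = 0
fibo(1) = 1
fibo(2) = fibo(1) + fibo(0) = 1 + 0 = 1
fibo(3) = fibo(2) + fibo(1) = 1 + 1 = 2
fibo(4) = fibo(3) + fibo(2) = 2 + 1 = 3
fibo(5) = fibo(4) + fibo(3) = 3 + 2 = 5
fibo(6) = fibo(5) + fibo(4) = 5 + 3 = 8
fibo(7) = fibo(6) + fibo(5) = 8 + 5 = 13
fibo(8) = fibo(7) + fibo(6) = 13 + 8 = 21
fibo(9) = fibo(8) + fibo(7) = 21 + 13 = 34
fibo(10) = fibo(9) + fibo(8) = 34 + 21 = 55
fibo(11) = fibo(10) + fibo(9) = 55 + 34 = 89
fibo(12) = fibo(11) + fibo(10) = 89 + 55 = 144
fibo(13) = fibo(12) + fibo(11) = 144 + 89 = 233
fibo(14) = fibo(13) + fibo(12) = 233 + 144 = 377
fibo(15) = fibo(14) + fibo(13) = 377 + 233 = 610
fibo(16) = fibo(15) + fibo(14) = 610 + 377 = 987
fibo(17) = fibo(16) + fibo(15) = 987 + 610 = 1597
fibo(18) = fibo(17) + fibo(16) = 1597 + 987 = 2584
fibo(19) = fibo(18) + fibo(17) = 2584 + 1597 = 4181
fibo(20) = fibo(19) + fibo(18) = 4181 + 2584 = 6765
fibo(21) = fibo(20) + fibo(19) = 6765 + 4181 = 10946
fibo(22) = fibo(21) + fibo(20) = 10946 + 6765 = 17711
fibo(23) = fibo(22) + fibo(21) = 17711 + 10946 = 28657
fibo(24) = fibo(23) + fibo(22) = 28657 + 17711 = 46368
fibo(25) = fibo(24) + fibo(23) = 46368 + 28657 = 75025
fibo(26) = fibo(25) + fibo(24) = 75025 + 46368 = 121393
fibo(27) = fibo(26) + fibo(25) = 121393 + 75025 = 196418
fibo(28) = fibo(27) + fibo(26) = 196418 + 121393 = 317811

317811


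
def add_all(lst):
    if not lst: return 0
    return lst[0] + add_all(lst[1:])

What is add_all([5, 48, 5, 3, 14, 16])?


add_all([5, 48, 5, 3, 14, 16]) = 5 + add_all([48, 5, 3, 14, 16])
add_all([48, 5, 3, 14, 16]) = 48 + add_all([5, 3, 14, 16])
add_all([5, 3, 14, 16]) = 5 + add_all([3, 14, 16])
add_all([3, 14, 16]) = 3 + add_all([14, 16])
add_all([14, 16]) = 14 + add_all([16])
add_all([16]) = 16 + add_all([])
add_all([]) = 0  (base case)
Total: 5 + 48 + 5 + 3 + 14 + 16 + 0 = 91

91


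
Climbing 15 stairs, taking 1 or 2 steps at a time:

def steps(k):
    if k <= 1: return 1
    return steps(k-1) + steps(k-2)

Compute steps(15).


Building up from base cases:
steps(0) = 1
steps(1) = 1
steps(2) = steps(1) + steps(0) = 1 + 1 = 2
steps(3) = steps(2) + steps(1) = 2 + 1 = 3
steps(4) = steps(3) + steps(2) = 3 + 2 = 5
steps(5) = steps(4) + steps(3) = 5 + 3 = 8
steps(6) = steps(5) + steps(4) = 8 + 5 = 13
steps(7) = steps(6) + steps(5) = 13 + 8 = 21
steps(8) = steps(7) + steps(6) = 21 + 13 = 34
steps(9) = steps(8) + steps(7) = 34 + 21 = 55
steps(10) = steps(9) + steps(8) = 55 + 34 = 89
steps(11) = steps(10) + steps(9) = 89 + 55 = 144
steps(12) = steps(11) + steps(10) = 144 + 89 = 233
steps(13) = steps(12) + steps(11) = 233 + 144 = 377
steps(14) = steps(13) + steps(12) = 377 + 233 = 610
steps(15) = steps(14) + steps(13) = 610 + 377 = 987

987


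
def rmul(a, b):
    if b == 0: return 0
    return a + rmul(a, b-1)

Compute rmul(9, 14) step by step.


rmul(9, 14) = 9 + rmul(9, 13)
rmul(9, 13) = 9 + rmul(9, 12)
rmul(9, 12) = 9 + rmul(9, 11)
rmul(9, 11) = 9 + rmul(9, 10)
rmul(9, 10) = 9 + rmul(9, 9)
rmul(9, 9) = 9 + rmul(9, 8)
rmul(9, 8) = 9 + rmul(9, 7)
rmul(9, 7) = 9 + rmul(9, 6)
rmul(9, 6) = 9 + rmul(9, 5)
rmul(9, 5) = 9 + rmul(9, 4)
rmul(9, 4) = 9 + rmul(9, 3)
rmul(9, 3) = 9 + rmul(9, 2)
rmul(9, 2) = 9 + rmul(9, 1)
rmul(9, 1) = 9 + rmul(9, 0)
rmul(9, 0) = 0  (base case)
Total: 9 + 9 + 9 + 9 + 9 + 9 + 9 + 9 + 9 + 9 + 9 + 9 + 9 + 9 + 0 = 126

126


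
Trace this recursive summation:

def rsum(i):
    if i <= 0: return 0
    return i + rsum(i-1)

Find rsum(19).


rsum(19)
= 19 + 18 + 17 + 16 + 15 + 14 + 13 + 12 + 11 + 10 + 9 + 8 + 7 + 6 + 5 + 4 + 3 + 2 + 1 + rsum(0)
= 19 + 18 + 17 + 16 + 15 + 14 + 13 + 12 + 11 + 10 + 9 + 8 + 7 + 6 + 5 + 4 + 3 + 2 + 1 + 0
= 190

190


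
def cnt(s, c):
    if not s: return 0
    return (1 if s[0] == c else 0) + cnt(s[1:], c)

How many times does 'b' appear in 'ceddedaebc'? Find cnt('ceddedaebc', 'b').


s[0]='c' != 'b' -> 0
s[0]='e' != 'b' -> 0
s[0]='d' != 'b' -> 0
s[0]='d' != 'b' -> 0
s[0]='e' != 'b' -> 0
s[0]='d' != 'b' -> 0
s[0]='a' != 'b' -> 0
s[0]='e' != 'b' -> 0
s[0]='b' == 'b' -> 1
s[0]='c' != 'b' -> 0
Sum: 0 + 0 + 0 + 0 + 0 + 0 + 0 + 0 + 1 + 0 = 1

1


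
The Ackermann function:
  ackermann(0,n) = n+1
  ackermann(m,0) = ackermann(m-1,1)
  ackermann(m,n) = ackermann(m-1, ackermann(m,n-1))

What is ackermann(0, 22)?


ackermann(0, 22) = 23
Result: ackermann(0, 22) = 23

23


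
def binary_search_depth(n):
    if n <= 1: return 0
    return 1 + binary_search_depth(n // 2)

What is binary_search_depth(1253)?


1253 / 2 = 626
626 / 2 = 313
313 / 2 = 156
156 / 2 = 78
78 / 2 = 39
39 / 2 = 19
19 / 2 = 9
9 / 2 = 4
4 / 2 = 2
2 / 2 = 1
Reached 1 after 10 halvings

10


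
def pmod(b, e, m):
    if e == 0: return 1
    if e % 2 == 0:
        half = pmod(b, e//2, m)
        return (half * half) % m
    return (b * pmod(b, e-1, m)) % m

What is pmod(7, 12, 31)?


pmod(7, 12, 31): e is even, compute pmod(7, 6, 31)
  pmod(7, 6, 31): e is even, compute pmod(7, 3, 31)
    pmod(7, 3, 31): e is odd, compute pmod(7, 2, 31)
      pmod(7, 2, 31): e is even, compute pmod(7, 1, 31)
        pmod(7, 1, 31): e is odd, compute pmod(7, 0, 31)
          pmod(7, 0, 31) = 1
        (7 * 1) % 31 = 7
      half=7, (7*7) % 31 = 18
    (7 * 18) % 31 = 2
  half=2, (2*2) % 31 = 4
half=4, (4*4) % 31 = 16

16


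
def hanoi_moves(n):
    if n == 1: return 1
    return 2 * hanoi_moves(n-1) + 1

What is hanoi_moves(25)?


hanoi_moves(25) = 2 * hanoi_moves(24) + 1
hanoi_moves(24) = 2 * hanoi_moves(23) + 1
hanoi_moves(23) = 2 * hanoi_moves(22) + 1
hanoi_moves(22) = 2 * hanoi_moves(21) + 1
hanoi_moves(21) = 2 * hanoi_moves(20) + 1
hanoi_moves(20) = 2 * hanoi_moves(19) + 1
hanoi_moves(19) = 2 * hanoi_moves(18) + 1
hanoi_moves(18) = 2 * hanoi_moves(17) + 1
hanoi_moves(17) = 2 * hanoi_moves(16) + 1
hanoi_moves(16) = 2 * hanoi_moves(15) + 1
hanoi_moves(15) = 2 * hanoi_moves(14) + 1
hanoi_moves(14) = 2 * hanoi_moves(13) + 1
hanoi_moves(13) = 2 * hanoi_moves(12) + 1
hanoi_moves(12) = 2 * hanoi_moves(11) + 1
hanoi_moves(11) = 2 * hanoi_moves(10) + 1
hanoi_moves(10) = 2 * hanoi_moves(9) + 1
hanoi_moves(9) = 2 * hanoi_moves(8) + 1
hanoi_moves(8) = 2 * hanoi_moves(7) + 1
hanoi_moves(7) = 2 * hanoi_moves(6) + 1
hanoi_moves(6) = 2 * hanoi_moves(5) + 1
hanoi_moves(5) = 2 * hanoi_moves(4) + 1
hanoi_moves(4) = 2 * hanoi_moves(3) + 1
hanoi_moves(3) = 2 * hanoi_moves(2) + 1
hanoi_moves(2) = 2 * hanoi_moves(1) + 1
hanoi_moves(1) = 1  (base case)
hanoi_moves(2) = 2 * 1 + 1 = 3
hanoi_moves(3) = 2 * 3 + 1 = 7
hanoi_moves(4) = 2 * 7 + 1 = 15
hanoi_moves(5) = 2 * 15 + 1 = 31
hanoi_moves(6) = 2 * 31 + 1 = 63
hanoi_moves(7) = 2 * 63 + 1 = 127
hanoi_moves(8) = 2 * 127 + 1 = 255
hanoi_moves(9) = 2 * 255 + 1 = 511
hanoi_moves(10) = 2 * 511 + 1 = 1023
hanoi_moves(11) = 2 * 1023 + 1 = 2047
hanoi_moves(12) = 2 * 2047 + 1 = 4095
hanoi_moves(13) = 2 * 4095 + 1 = 8191
hanoi_moves(14) = 2 * 8191 + 1 = 16383
hanoi_moves(15) = 2 * 16383 + 1 = 32767
hanoi_moves(16) = 2 * 32767 + 1 = 65535
hanoi_moves(17) = 2 * 65535 + 1 = 131071
hanoi_moves(18) = 2 * 131071 + 1 = 262143
hanoi_moves(19) = 2 * 262143 + 1 = 524287
hanoi_moves(20) = 2 * 524287 + 1 = 1048575
hanoi_moves(21) = 2 * 1048575 + 1 = 2097151
hanoi_moves(22) = 2 * 2097151 + 1 = 4194303
hanoi_moves(23) = 2 * 4194303 + 1 = 8388607
hanoi_moves(24) = 2 * 8388607 + 1 = 16777215
hanoi_moves(25) = 2 * 16777215 + 1 = 33554431

33554431


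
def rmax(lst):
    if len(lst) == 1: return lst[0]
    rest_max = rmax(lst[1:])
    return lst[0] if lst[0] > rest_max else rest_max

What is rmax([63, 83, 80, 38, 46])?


rmax([63, 83, 80, 38, 46]): compare 63 with rmax([83, 80, 38, 46])
rmax([83, 80, 38, 46]): compare 83 with rmax([80, 38, 46])
rmax([80, 38, 46]): compare 80 with rmax([38, 46])
rmax([38, 46]): compare 38 with rmax([46])
rmax([46]) = 46  (base case)
Compare 38 with 46 -> 46
Compare 80 with 46 -> 80
Compare 83 with 80 -> 83
Compare 63 with 83 -> 83

83


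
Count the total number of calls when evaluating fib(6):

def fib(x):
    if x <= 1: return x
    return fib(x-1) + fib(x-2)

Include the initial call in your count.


Let C(n) = total calls for fib(n)
C(0) = 1, C(1) = 1
C(2) = 1 + C(1) + C(0) = 1 + 1 + 1 = 3
C(3) = 1 + C(2) + C(1) = 1 + 3 + 1 = 5
C(4) = 1 + C(3) + C(2) = 1 + 5 + 3 = 9
C(5) = 1 + C(4) + C(3) = 1 + 9 + 5 = 15
C(6) = 1 + C(5) + C(4) = 1 + 15 + 9 = 25

25


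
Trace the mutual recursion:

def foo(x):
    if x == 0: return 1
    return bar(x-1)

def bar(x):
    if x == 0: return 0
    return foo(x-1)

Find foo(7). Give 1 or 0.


foo(7) = bar(6)
bar(6) = foo(5)
foo(5) = bar(4)
bar(4) = foo(3)
foo(3) = bar(2)
bar(2) = foo(1)
foo(1) = bar(0)
bar(0) = 0  (base case)
Result: 0

0


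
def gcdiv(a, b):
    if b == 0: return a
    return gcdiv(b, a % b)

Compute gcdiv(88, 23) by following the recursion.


gcdiv(88, 23) = gcdiv(23, 19)
gcdiv(23, 19) = gcdiv(19, 4)
gcdiv(19, 4) = gcdiv(4, 3)
gcdiv(4, 3) = gcdiv(3, 1)
gcdiv(3, 1) = gcdiv(1, 0)
gcdiv(1, 0) = 1  (base case)

1


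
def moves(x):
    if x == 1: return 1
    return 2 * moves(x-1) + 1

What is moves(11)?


moves(11) = 2 * moves(10) + 1
moves(10) = 2 * moves(9) + 1
moves(9) = 2 * moves(8) + 1
moves(8) = 2 * moves(7) + 1
moves(7) = 2 * moves(6) + 1
moves(6) = 2 * moves(5) + 1
moves(5) = 2 * moves(4) + 1
moves(4) = 2 * moves(3) + 1
moves(3) = 2 * moves(2) + 1
moves(2) = 2 * moves(1) + 1
moves(1) = 1  (base case)
moves(2) = 2 * 1 + 1 = 3
moves(3) = 2 * 3 + 1 = 7
moves(4) = 2 * 7 + 1 = 15
moves(5) = 2 * 15 + 1 = 31
moves(6) = 2 * 31 + 1 = 63
moves(7) = 2 * 63 + 1 = 127
moves(8) = 2 * 127 + 1 = 255
moves(9) = 2 * 255 + 1 = 511
moves(10) = 2 * 511 + 1 = 1023
moves(11) = 2 * 1023 + 1 = 2047

2047


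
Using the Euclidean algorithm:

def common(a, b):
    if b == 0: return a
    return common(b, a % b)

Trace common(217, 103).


common(217, 103) = common(103, 11)
common(103, 11) = common(11, 4)
common(11, 4) = common(4, 3)
common(4, 3) = common(3, 1)
common(3, 1) = common(1, 0)
common(1, 0) = 1  (base case)

1


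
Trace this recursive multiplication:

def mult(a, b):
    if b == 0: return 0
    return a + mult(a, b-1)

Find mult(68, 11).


mult(68, 11) = 68 + mult(68, 10)
mult(68, 10) = 68 + mult(68, 9)
mult(68, 9) = 68 + mult(68, 8)
mult(68, 8) = 68 + mult(68, 7)
mult(68, 7) = 68 + mult(68, 6)
mult(68, 6) = 68 + mult(68, 5)
mult(68, 5) = 68 + mult(68, 4)
mult(68, 4) = 68 + mult(68, 3)
mult(68, 3) = 68 + mult(68, 2)
mult(68, 2) = 68 + mult(68, 1)
mult(68, 1) = 68 + mult(68, 0)
mult(68, 0) = 0  (base case)
Total: 68 + 68 + 68 + 68 + 68 + 68 + 68 + 68 + 68 + 68 + 68 + 0 = 748

748


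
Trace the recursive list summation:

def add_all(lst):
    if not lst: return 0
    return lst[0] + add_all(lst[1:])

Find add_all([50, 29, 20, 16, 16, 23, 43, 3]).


add_all([50, 29, 20, 16, 16, 23, 43, 3]) = 50 + add_all([29, 20, 16, 16, 23, 43, 3])
add_all([29, 20, 16, 16, 23, 43, 3]) = 29 + add_all([20, 16, 16, 23, 43, 3])
add_all([20, 16, 16, 23, 43, 3]) = 20 + add_all([16, 16, 23, 43, 3])
add_all([16, 16, 23, 43, 3]) = 16 + add_all([16, 23, 43, 3])
add_all([16, 23, 43, 3]) = 16 + add_all([23, 43, 3])
add_all([23, 43, 3]) = 23 + add_all([43, 3])
add_all([43, 3]) = 43 + add_all([3])
add_all([3]) = 3 + add_all([])
add_all([]) = 0  (base case)
Total: 50 + 29 + 20 + 16 + 16 + 23 + 43 + 3 + 0 = 200

200


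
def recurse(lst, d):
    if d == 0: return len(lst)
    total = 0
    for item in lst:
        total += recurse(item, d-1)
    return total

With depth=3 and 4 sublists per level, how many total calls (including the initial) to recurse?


At depth 0 (root): 1 call
At depth 1: each of 1 parents calls recurse on 4 children = 4 calls
At depth 2: each of 4 parents calls recurse on 4 children = 16 calls
At depth 3: each of 16 parents calls recurse on 4 children = 64 calls
Total: 1 + 4 + 16 + 64 = 85

85


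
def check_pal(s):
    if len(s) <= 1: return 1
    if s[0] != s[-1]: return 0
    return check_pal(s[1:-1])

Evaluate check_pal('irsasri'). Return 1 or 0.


check_pal('irsasri'): s[0]='i' == s[-1]='i' -> check check_pal('rsasr')
check_pal('rsasr'): s[0]='r' == s[-1]='r' -> check check_pal('sas')
check_pal('sas'): s[0]='s' == s[-1]='s' -> check check_pal('a')
check_pal('a'): len <= 1 -> return 1  (base case)
Result: 1 (palindrome)

1


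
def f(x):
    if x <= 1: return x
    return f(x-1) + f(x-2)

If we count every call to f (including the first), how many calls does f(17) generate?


Let C(n) = total calls for f(n)
C(0) = 1, C(1) = 1
C(2) = 1 + C(1) + C(0) = 1 + 1 + 1 = 3
C(3) = 1 + C(2) + C(1) = 1 + 3 + 1 = 5
C(4) = 1 + C(3) + C(2) = 1 + 5 + 3 = 9
C(5) = 1 + C(4) + C(3) = 1 + 9 + 5 = 15
C(6) = 1 + C(5) + C(4) = 1 + 15 + 9 = 25
C(7) = 1 + C(6) + C(5) = 1 + 25 + 15 = 41
C(8) = 1 + C(7) + C(6) = 1 + 41 + 25 = 67
C(9) = 1 + C(8) + C(7) = 1 + 67 + 41 = 109
C(10) = 1 + C(9) + C(8) = 1 + 109 + 67 = 177
C(11) = 1 + C(10) + C(9) = 1 + 177 + 109 = 287
C(12) = 1 + C(11) + C(10) = 1 + 287 + 177 = 465
C(13) = 1 + C(12) + C(11) = 1 + 465 + 287 = 753
C(14) = 1 + C(13) + C(12) = 1 + 753 + 465 = 1219
C(15) = 1 + C(14) + C(13) = 1 + 1219 + 753 = 1973
C(16) = 1 + C(15) + C(14) = 1 + 1973 + 1219 = 3193
C(17) = 1 + C(16) + C(15) = 1 + 3193 + 1973 = 5167

5167


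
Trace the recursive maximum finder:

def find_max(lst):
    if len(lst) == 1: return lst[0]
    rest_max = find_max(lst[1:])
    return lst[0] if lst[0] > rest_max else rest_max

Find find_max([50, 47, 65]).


find_max([50, 47, 65]): compare 50 with find_max([47, 65])
find_max([47, 65]): compare 47 with find_max([65])
find_max([65]) = 65  (base case)
Compare 47 with 65 -> 65
Compare 50 with 65 -> 65

65


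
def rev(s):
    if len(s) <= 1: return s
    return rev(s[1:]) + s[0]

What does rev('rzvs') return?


rev('rzvs') = rev('zvs') + 'r'
rev('zvs') = rev('vs') + 'z'
rev('vs') = rev('s') + 'v'
rev('s') = 's'  (base case)
Concatenating: 's' + 'v' + 'z' + 'r' = 'svzr'

svzr


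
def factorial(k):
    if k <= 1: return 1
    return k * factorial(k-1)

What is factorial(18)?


factorial(18)
= 18 * factorial(17)
= 18 * 17 * factorial(16)
= 18 * 17 * 16 * factorial(15)
= 18 * 17 * 16 * 15 * factorial(14)
= 18 * 17 * 16 * 15 * 14 * factorial(13)
= 18 * 17 * 16 * 15 * 14 * 13 * factorial(12)
= 18 * 17 * 16 * 15 * 14 * 13 * 12 * factorial(11)
= 18 * 17 * 16 * 15 * 14 * 13 * 12 * 11 * factorial(10)
= 18 * 17 * 16 * 15 * 14 * 13 * 12 * 11 * 10 * factorial(9)
= 18 * 17 * 16 * 15 * 14 * 13 * 12 * 11 * 10 * 9 * factorial(8)
= 18 * 17 * 16 * 15 * 14 * 13 * 12 * 11 * 10 * 9 * 8 * factorial(7)
= 18 * 17 * 16 * 15 * 14 * 13 * 12 * 11 * 10 * 9 * 8 * 7 * factorial(6)
= 18 * 17 * 16 * 15 * 14 * 13 * 12 * 11 * 10 * 9 * 8 * 7 * 6 * factorial(5)
= 18 * 17 * 16 * 15 * 14 * 13 * 12 * 11 * 10 * 9 * 8 * 7 * 6 * 5 * factorial(4)
= 18 * 17 * 16 * 15 * 14 * 13 * 12 * 11 * 10 * 9 * 8 * 7 * 6 * 5 * 4 * factorial(3)
= 18 * 17 * 16 * 15 * 14 * 13 * 12 * 11 * 10 * 9 * 8 * 7 * 6 * 5 * 4 * 3 * factorial(2)
= 18 * 17 * 16 * 15 * 14 * 13 * 12 * 11 * 10 * 9 * 8 * 7 * 6 * 5 * 4 * 3 * 2 * factorial(1)
= 18 * 17 * 16 * 15 * 14 * 13 * 12 * 11 * 10 * 9 * 8 * 7 * 6 * 5 * 4 * 3 * 2 * 1
= 6402373705728000

6402373705728000


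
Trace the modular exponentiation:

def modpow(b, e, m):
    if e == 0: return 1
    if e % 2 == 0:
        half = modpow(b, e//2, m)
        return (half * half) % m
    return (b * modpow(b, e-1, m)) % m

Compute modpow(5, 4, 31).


modpow(5, 4, 31): e is even, compute modpow(5, 2, 31)
  modpow(5, 2, 31): e is even, compute modpow(5, 1, 31)
    modpow(5, 1, 31): e is odd, compute modpow(5, 0, 31)
      modpow(5, 0, 31) = 1
    (5 * 1) % 31 = 5
  half=5, (5*5) % 31 = 25
half=25, (25*25) % 31 = 5

5


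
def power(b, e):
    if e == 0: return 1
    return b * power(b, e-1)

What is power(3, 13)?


power(3, 13)
= 3 * power(3, 12)
= 3 * 3 * power(3, 11)
= 3 * 3 * 3 * power(3, 10)
= 3 * 3 * 3 * 3 * power(3, 9)
= 3 * 3 * 3 * 3 * 3 * power(3, 8)
= 3 * 3 * 3 * 3 * 3 * 3 * power(3, 7)
= 3 * 3 * 3 * 3 * 3 * 3 * 3 * power(3, 6)
= 3 * 3 * 3 * 3 * 3 * 3 * 3 * 3 * power(3, 5)
= 3 * 3 * 3 * 3 * 3 * 3 * 3 * 3 * 3 * power(3, 4)
= 3 * 3 * 3 * 3 * 3 * 3 * 3 * 3 * 3 * 3 * power(3, 3)
= 3 * 3 * 3 * 3 * 3 * 3 * 3 * 3 * 3 * 3 * 3 * power(3, 2)
= 3 * 3 * 3 * 3 * 3 * 3 * 3 * 3 * 3 * 3 * 3 * 3 * power(3, 1)
= 3 * 3 * 3 * 3 * 3 * 3 * 3 * 3 * 3 * 3 * 3 * 3 * 3 * power(3, 0)
= 3 * 3 * 3 * 3 * 3 * 3 * 3 * 3 * 3 * 3 * 3 * 3 * 3 * 1
= 1594323

1594323


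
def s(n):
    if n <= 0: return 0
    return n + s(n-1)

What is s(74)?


s(74)
= 74 + 73 + 72 + 71 + 70 + 69 + 68 + 67 + 66 + 65 + 64 + 63 + 62 + 61 + 60 + 59 + 58 + 57 + 56 + 55 + 54 + 53 + 52 + 51 + 50 + 49 + 48 + 47 + 46 + 45 + 44 + 43 + 42 + 41 + 40 + 39 + 38 + 37 + 36 + 35 + 34 + 33 + 32 + 31 + 30 + 29 + 28 + 27 + 26 + 25 + 24 + 23 + 22 + 21 + 20 + 19 + 18 + 17 + 16 + 15 + 14 + 13 + 12 + 11 + 10 + 9 + 8 + 7 + 6 + 5 + 4 + 3 + 2 + 1 + s(0)
= 74 + 73 + 72 + 71 + 70 + 69 + 68 + 67 + 66 + 65 + 64 + 63 + 62 + 61 + 60 + 59 + 58 + 57 + 56 + 55 + 54 + 53 + 52 + 51 + 50 + 49 + 48 + 47 + 46 + 45 + 44 + 43 + 42 + 41 + 40 + 39 + 38 + 37 + 36 + 35 + 34 + 33 + 32 + 31 + 30 + 29 + 28 + 27 + 26 + 25 + 24 + 23 + 22 + 21 + 20 + 19 + 18 + 17 + 16 + 15 + 14 + 13 + 12 + 11 + 10 + 9 + 8 + 7 + 6 + 5 + 4 + 3 + 2 + 1 + 0
= 2775

2775


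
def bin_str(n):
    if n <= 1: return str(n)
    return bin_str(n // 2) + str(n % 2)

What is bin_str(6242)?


bin_str(6242) = bin_str(3121) + '0'
bin_str(3121) = bin_str(1560) + '1'
bin_str(1560) = bin_str(780) + '0'
bin_str(780) = bin_str(390) + '0'
bin_str(390) = bin_str(195) + '0'
bin_str(195) = bin_str(97) + '1'
bin_str(97) = bin_str(48) + '1'
bin_str(48) = bin_str(24) + '0'
bin_str(24) = bin_str(12) + '0'
bin_str(12) = bin_str(6) + '0'
bin_str(6) = bin_str(3) + '0'
bin_str(3) = bin_str(1) + '1'
bin_str(1) = '1'  (base case)
Concatenating: '1' + '1' + '0' + '0' + '0' + '0' + '1' + '1' + '0' + '0' + '0' + '1' + '0' = '1100001100010'

1100001100010


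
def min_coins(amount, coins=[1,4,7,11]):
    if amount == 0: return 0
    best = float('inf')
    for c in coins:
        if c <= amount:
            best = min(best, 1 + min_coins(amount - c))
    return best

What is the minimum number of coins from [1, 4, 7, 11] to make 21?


Building up with DP:
min_coins(0) = 0
min_coins(1) = min(1+min_coins(0)=1+0=1) = 1
min_coins(2) = min(1+min_coins(1)=1+1=2) = 2
min_coins(3) = min(1+min_coins(2)=1+2=3) = 3
min_coins(4) = min(1+min_coins(3)=1+3=4, 1+min_coins(0)=1+0=1) = 1
min_coins(5) = min(1+min_coins(4)=1+1=2, 1+min_coins(1)=1+1=2) = 2
min_coins(6) = min(1+min_coins(5)=1+2=3, 1+min_coins(2)=1+2=3) = 3
min_coins(7) = min(1+min_coins(6)=1+3=4, 1+min_coins(3)=1+3=4, 1+min_coins(0)=1+0=1) = 1
min_coins(8) = min(1+min_coins(7)=1+1=2, 1+min_coins(4)=1+1=2, 1+min_coins(1)=1+1=2) = 2
min_coins(9) = min(1+min_coins(8)=1+2=3, 1+min_coins(5)=1+2=3, 1+min_coins(2)=1+2=3) = 3
min_coins(10) = min(1+min_coins(9)=1+3=4, 1+min_coins(6)=1+3=4, 1+min_coins(3)=1+3=4) = 4
min_coins(11) = min(1+min_coins(10)=1+4=5, 1+min_coins(7)=1+1=2, 1+min_coins(4)=1+1=2, 1+min_coins(0)=1+0=1) = 1
min_coins(12) = min(1+min_coins(11)=1+1=2, 1+min_coins(8)=1+2=3, 1+min_coins(5)=1+2=3, 1+min_coins(1)=1+1=2) = 2
min_coins(13) = min(1+min_coins(12)=1+2=3, 1+min_coins(9)=1+3=4, 1+min_coins(6)=1+3=4, 1+min_coins(2)=1+2=3) = 3
min_coins(14) = min(1+min_coins(13)=1+3=4, 1+min_coins(10)=1+4=5, 1+min_coins(7)=1+1=2, 1+min_coins(3)=1+3=4) = 2
min_coins(15) = min(1+min_coins(14)=1+2=3, 1+min_coins(11)=1+1=2, 1+min_coins(8)=1+2=3, 1+min_coins(4)=1+1=2) = 2
min_coins(16) = min(1+min_coins(15)=1+2=3, 1+min_coins(12)=1+2=3, 1+min_coins(9)=1+3=4, 1+min_coins(5)=1+2=3) = 3
min_coins(17) = min(1+min_coins(16)=1+3=4, 1+min_coins(13)=1+3=4, 1+min_coins(10)=1+4=5, 1+min_coins(6)=1+3=4) = 4
min_coins(18) = min(1+min_coins(17)=1+4=5, 1+min_coins(14)=1+2=3, 1+min_coins(11)=1+1=2, 1+min_coins(7)=1+1=2) = 2
min_coins(19) = min(1+min_coins(18)=1+2=3, 1+min_coins(15)=1+2=3, 1+min_coins(12)=1+2=3, 1+min_coins(8)=1+2=3) = 3
min_coins(20) = min(1+min_coins(19)=1+3=4, 1+min_coins(16)=1+3=4, 1+min_coins(13)=1+3=4, 1+min_coins(9)=1+3=4) = 4
min_coins(21) = min(1+min_coins(20)=1+4=5, 1+min_coins(17)=1+4=5, 1+min_coins(14)=1+2=3, 1+min_coins(10)=1+4=5) = 3

3


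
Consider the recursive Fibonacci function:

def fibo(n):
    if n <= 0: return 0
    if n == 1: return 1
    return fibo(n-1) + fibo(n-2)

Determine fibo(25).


Computing fibo(25) bottom-up:
fibo(0) = 0
fibo(1) = 1
fibo(2) = fibo(1) + fibo(0) = 1 + 0 = 1
fibo(3) = fibo(2) + fibo(1) = 1 + 1 = 2
fibo(4) = fibo(3) + fibo(2) = 2 + 1 = 3
fibo(5) = fibo(4) + fibo(3) = 3 + 2 = 5
fibo(6) = fibo(5) + fibo(4) = 5 + 3 = 8
fibo(7) = fibo(6) + fibo(5) = 8 + 5 = 13
fibo(8) = fibo(7) + fibo(6) = 13 + 8 = 21
fibo(9) = fibo(8) + fibo(7) = 21 + 13 = 34
fibo(10) = fibo(9) + fibo(8) = 34 + 21 = 55
fibo(11) = fibo(10) + fibo(9) = 55 + 34 = 89
fibo(12) = fibo(11) + fibo(10) = 89 + 55 = 144
fibo(13) = fibo(12) + fibo(11) = 144 + 89 = 233
fibo(14) = fibo(13) + fibo(12) = 233 + 144 = 377
fibo(15) = fibo(14) + fibo(13) = 377 + 233 = 610
fibo(16) = fibo(15) + fibo(14) = 610 + 377 = 987
fibo(17) = fibo(16) + fibo(15) = 987 + 610 = 1597
fibo(18) = fibo(17) + fibo(16) = 1597 + 987 = 2584
fibo(19) = fibo(18) + fibo(17) = 2584 + 1597 = 4181
fibo(20) = fibo(19) + fibo(18) = 4181 + 2584 = 6765
fibo(21) = fibo(20) + fibo(19) = 6765 + 4181 = 10946
fibo(22) = fibo(21) + fibo(20) = 10946 + 6765 = 17711
fibo(23) = fibo(22) + fibo(21) = 17711 + 10946 = 28657
fibo(24) = fibo(23) + fibo(22) = 28657 + 17711 = 46368
fibo(25) = fibo(24) + fibo(23) = 46368 + 28657 = 75025

75025


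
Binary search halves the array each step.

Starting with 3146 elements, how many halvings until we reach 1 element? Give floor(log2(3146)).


3146 / 2 = 1573
1573 / 2 = 786
786 / 2 = 393
393 / 2 = 196
196 / 2 = 98
98 / 2 = 49
49 / 2 = 24
24 / 2 = 12
12 / 2 = 6
6 / 2 = 3
3 / 2 = 1
Reached 1 after 11 halvings

11


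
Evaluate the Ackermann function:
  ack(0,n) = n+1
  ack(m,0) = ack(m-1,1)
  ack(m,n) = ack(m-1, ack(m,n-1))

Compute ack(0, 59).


ack(0, 59) = 60
Result: ack(0, 59) = 60

60


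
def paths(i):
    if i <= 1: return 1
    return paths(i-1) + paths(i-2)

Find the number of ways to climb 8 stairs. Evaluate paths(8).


Building up from base cases:
paths(0) = 1
paths(1) = 1
paths(2) = paths(1) + paths(0) = 1 + 1 = 2
paths(3) = paths(2) + paths(1) = 2 + 1 = 3
paths(4) = paths(3) + paths(2) = 3 + 2 = 5
paths(5) = paths(4) + paths(3) = 5 + 3 = 8
paths(6) = paths(5) + paths(4) = 8 + 5 = 13
paths(7) = paths(6) + paths(5) = 13 + 8 = 21
paths(8) = paths(7) + paths(6) = 21 + 13 = 34

34


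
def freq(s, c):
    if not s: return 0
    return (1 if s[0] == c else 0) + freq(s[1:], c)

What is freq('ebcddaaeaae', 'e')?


s[0]='e' == 'e' -> 1
s[0]='b' != 'e' -> 0
s[0]='c' != 'e' -> 0
s[0]='d' != 'e' -> 0
s[0]='d' != 'e' -> 0
s[0]='a' != 'e' -> 0
s[0]='a' != 'e' -> 0
s[0]='e' == 'e' -> 1
s[0]='a' != 'e' -> 0
s[0]='a' != 'e' -> 0
s[0]='e' == 'e' -> 1
Sum: 1 + 0 + 0 + 0 + 0 + 0 + 0 + 1 + 0 + 0 + 1 = 3

3


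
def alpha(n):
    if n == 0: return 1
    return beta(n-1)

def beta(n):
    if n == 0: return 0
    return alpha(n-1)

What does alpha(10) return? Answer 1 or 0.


alpha(10) = beta(9)
beta(9) = alpha(8)
alpha(8) = beta(7)
beta(7) = alpha(6)
alpha(6) = beta(5)
beta(5) = alpha(4)
alpha(4) = beta(3)
beta(3) = alpha(2)
alpha(2) = beta(1)
beta(1) = alpha(0)
alpha(0) = 1  (base case)
Result: 1

1


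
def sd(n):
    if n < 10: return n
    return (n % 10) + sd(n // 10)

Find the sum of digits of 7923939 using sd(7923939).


sd(7923939) = 9 + sd(792393)
sd(792393) = 3 + sd(79239)
sd(79239) = 9 + sd(7923)
sd(7923) = 3 + sd(792)
sd(792) = 2 + sd(79)
sd(79) = 9 + sd(7)
sd(7) = 7  (base case)
Total: 9 + 3 + 9 + 3 + 2 + 9 + 7 = 42

42


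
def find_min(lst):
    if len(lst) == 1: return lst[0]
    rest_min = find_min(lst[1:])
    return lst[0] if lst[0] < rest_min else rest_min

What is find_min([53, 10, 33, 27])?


find_min([53, 10, 33, 27]): compare 53 with find_min([10, 33, 27])
find_min([10, 33, 27]): compare 10 with find_min([33, 27])
find_min([33, 27]): compare 33 with find_min([27])
find_min([27]) = 27  (base case)
Compare 33 with 27 -> 27
Compare 10 with 27 -> 10
Compare 53 with 10 -> 10

10


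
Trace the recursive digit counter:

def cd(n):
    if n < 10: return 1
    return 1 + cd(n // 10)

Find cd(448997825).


cd(448997825) = 1 + cd(44899782)
cd(44899782) = 1 + cd(4489978)
cd(4489978) = 1 + cd(448997)
cd(448997) = 1 + cd(44899)
cd(44899) = 1 + cd(4489)
cd(4489) = 1 + cd(448)
cd(448) = 1 + cd(44)
cd(44) = 1 + cd(4)
cd(4) = 1  (base case: 4 < 10)
Unwinding: 1 + 1 + 1 + 1 + 1 + 1 + 1 + 1 + 1 = 9

9


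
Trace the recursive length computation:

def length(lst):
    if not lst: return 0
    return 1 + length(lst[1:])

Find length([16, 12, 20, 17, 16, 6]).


length([16, 12, 20, 17, 16, 6]) = 1 + length([12, 20, 17, 16, 6])
length([12, 20, 17, 16, 6]) = 1 + length([20, 17, 16, 6])
length([20, 17, 16, 6]) = 1 + length([17, 16, 6])
length([17, 16, 6]) = 1 + length([16, 6])
length([16, 6]) = 1 + length([6])
length([6]) = 1 + length([])
length([]) = 0  (base case)
Unwinding: 1 + 1 + 1 + 1 + 1 + 1 + 0 = 6

6


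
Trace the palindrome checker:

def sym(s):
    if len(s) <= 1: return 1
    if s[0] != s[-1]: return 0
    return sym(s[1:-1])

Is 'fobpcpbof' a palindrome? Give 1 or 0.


sym('fobpcpbof'): s[0]='f' == s[-1]='f' -> check sym('obpcpbo')
sym('obpcpbo'): s[0]='o' == s[-1]='o' -> check sym('bpcpb')
sym('bpcpb'): s[0]='b' == s[-1]='b' -> check sym('pcp')
sym('pcp'): s[0]='p' == s[-1]='p' -> check sym('c')
sym('c'): len <= 1 -> return 1  (base case)
Result: 1 (palindrome)

1


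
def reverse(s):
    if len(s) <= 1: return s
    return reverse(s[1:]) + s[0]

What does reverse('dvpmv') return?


reverse('dvpmv') = reverse('vpmv') + 'd'
reverse('vpmv') = reverse('pmv') + 'v'
reverse('pmv') = reverse('mv') + 'p'
reverse('mv') = reverse('v') + 'm'
reverse('v') = 'v'  (base case)
Concatenating: 'v' + 'm' + 'p' + 'v' + 'd' = 'vmpvd'

vmpvd


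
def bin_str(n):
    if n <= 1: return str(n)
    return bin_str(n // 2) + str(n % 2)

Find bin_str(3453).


bin_str(3453) = bin_str(1726) + '1'
bin_str(1726) = bin_str(863) + '0'
bin_str(863) = bin_str(431) + '1'
bin_str(431) = bin_str(215) + '1'
bin_str(215) = bin_str(107) + '1'
bin_str(107) = bin_str(53) + '1'
bin_str(53) = bin_str(26) + '1'
bin_str(26) = bin_str(13) + '0'
bin_str(13) = bin_str(6) + '1'
bin_str(6) = bin_str(3) + '0'
bin_str(3) = bin_str(1) + '1'
bin_str(1) = '1'  (base case)
Concatenating: '1' + '1' + '0' + '1' + '0' + '1' + '1' + '1' + '1' + '1' + '0' + '1' = '110101111101'

110101111101


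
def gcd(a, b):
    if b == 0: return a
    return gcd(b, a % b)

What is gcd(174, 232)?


gcd(174, 232) = gcd(232, 174)
gcd(232, 174) = gcd(174, 58)
gcd(174, 58) = gcd(58, 0)
gcd(58, 0) = 58  (base case)

58


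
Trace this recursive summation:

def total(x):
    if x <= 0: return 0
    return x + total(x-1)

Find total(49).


total(49)
= 49 + 48 + 47 + 46 + 45 + 44 + 43 + 42 + 41 + 40 + 39 + 38 + 37 + 36 + 35 + 34 + 33 + 32 + 31 + 30 + 29 + 28 + 27 + 26 + 25 + 24 + 23 + 22 + 21 + 20 + 19 + 18 + 17 + 16 + 15 + 14 + 13 + 12 + 11 + 10 + 9 + 8 + 7 + 6 + 5 + 4 + 3 + 2 + 1 + total(0)
= 49 + 48 + 47 + 46 + 45 + 44 + 43 + 42 + 41 + 40 + 39 + 38 + 37 + 36 + 35 + 34 + 33 + 32 + 31 + 30 + 29 + 28 + 27 + 26 + 25 + 24 + 23 + 22 + 21 + 20 + 19 + 18 + 17 + 16 + 15 + 14 + 13 + 12 + 11 + 10 + 9 + 8 + 7 + 6 + 5 + 4 + 3 + 2 + 1 + 0
= 1225

1225


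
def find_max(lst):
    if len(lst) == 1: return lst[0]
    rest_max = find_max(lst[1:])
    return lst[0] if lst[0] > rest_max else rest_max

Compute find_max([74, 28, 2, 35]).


find_max([74, 28, 2, 35]): compare 74 with find_max([28, 2, 35])
find_max([28, 2, 35]): compare 28 with find_max([2, 35])
find_max([2, 35]): compare 2 with find_max([35])
find_max([35]) = 35  (base case)
Compare 2 with 35 -> 35
Compare 28 with 35 -> 35
Compare 74 with 35 -> 74

74


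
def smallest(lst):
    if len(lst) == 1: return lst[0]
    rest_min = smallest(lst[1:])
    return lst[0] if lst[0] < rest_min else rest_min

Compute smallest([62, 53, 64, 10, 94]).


smallest([62, 53, 64, 10, 94]): compare 62 with smallest([53, 64, 10, 94])
smallest([53, 64, 10, 94]): compare 53 with smallest([64, 10, 94])
smallest([64, 10, 94]): compare 64 with smallest([10, 94])
smallest([10, 94]): compare 10 with smallest([94])
smallest([94]) = 94  (base case)
Compare 10 with 94 -> 10
Compare 64 with 10 -> 10
Compare 53 with 10 -> 10
Compare 62 with 10 -> 10

10


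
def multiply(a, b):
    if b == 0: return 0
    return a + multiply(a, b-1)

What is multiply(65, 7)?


multiply(65, 7) = 65 + multiply(65, 6)
multiply(65, 6) = 65 + multiply(65, 5)
multiply(65, 5) = 65 + multiply(65, 4)
multiply(65, 4) = 65 + multiply(65, 3)
multiply(65, 3) = 65 + multiply(65, 2)
multiply(65, 2) = 65 + multiply(65, 1)
multiply(65, 1) = 65 + multiply(65, 0)
multiply(65, 0) = 0  (base case)
Total: 65 + 65 + 65 + 65 + 65 + 65 + 65 + 0 = 455

455


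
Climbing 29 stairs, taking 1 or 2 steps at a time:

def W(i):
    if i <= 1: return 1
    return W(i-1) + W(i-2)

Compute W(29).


Building up from base cases:
W(0) = 1
W(1) = 1
W(2) = W(1) + W(0) = 1 + 1 = 2
W(3) = W(2) + W(1) = 2 + 1 = 3
W(4) = W(3) + W(2) = 3 + 2 = 5
W(5) = W(4) + W(3) = 5 + 3 = 8
W(6) = W(5) + W(4) = 8 + 5 = 13
W(7) = W(6) + W(5) = 13 + 8 = 21
W(8) = W(7) + W(6) = 21 + 13 = 34
W(9) = W(8) + W(7) = 34 + 21 = 55
W(10) = W(9) + W(8) = 55 + 34 = 89
W(11) = W(10) + W(9) = 89 + 55 = 144
W(12) = W(11) + W(10) = 144 + 89 = 233
W(13) = W(12) + W(11) = 233 + 144 = 377
W(14) = W(13) + W(12) = 377 + 233 = 610
W(15) = W(14) + W(13) = 610 + 377 = 987
W(16) = W(15) + W(14) = 987 + 610 = 1597
W(17) = W(16) + W(15) = 1597 + 987 = 2584
W(18) = W(17) + W(16) = 2584 + 1597 = 4181
W(19) = W(18) + W(17) = 4181 + 2584 = 6765
W(20) = W(19) + W(18) = 6765 + 4181 = 10946
W(21) = W(20) + W(19) = 10946 + 6765 = 17711
W(22) = W(21) + W(20) = 17711 + 10946 = 28657
W(23) = W(22) + W(21) = 28657 + 17711 = 46368
W(24) = W(23) + W(22) = 46368 + 28657 = 75025
W(25) = W(24) + W(23) = 75025 + 46368 = 121393
W(26) = W(25) + W(24) = 121393 + 75025 = 196418
W(27) = W(26) + W(25) = 196418 + 121393 = 317811
W(28) = W(27) + W(26) = 317811 + 196418 = 514229
W(29) = W(28) + W(27) = 514229 + 317811 = 832040

832040


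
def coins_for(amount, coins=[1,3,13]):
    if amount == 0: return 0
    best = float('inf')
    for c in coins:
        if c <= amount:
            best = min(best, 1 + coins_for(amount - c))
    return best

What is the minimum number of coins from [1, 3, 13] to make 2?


Building up with DP:
coins_for(0) = 0
coins_for(1) = min(1+coins_for(0)=1+0=1) = 1
coins_for(2) = min(1+coins_for(1)=1+1=2) = 2

2


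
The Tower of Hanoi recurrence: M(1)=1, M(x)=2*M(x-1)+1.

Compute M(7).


M(7) = 2 * M(6) + 1
M(6) = 2 * M(5) + 1
M(5) = 2 * M(4) + 1
M(4) = 2 * M(3) + 1
M(3) = 2 * M(2) + 1
M(2) = 2 * M(1) + 1
M(1) = 1  (base case)
M(2) = 2 * 1 + 1 = 3
M(3) = 2 * 3 + 1 = 7
M(4) = 2 * 7 + 1 = 15
M(5) = 2 * 15 + 1 = 31
M(6) = 2 * 31 + 1 = 63
M(7) = 2 * 63 + 1 = 127

127


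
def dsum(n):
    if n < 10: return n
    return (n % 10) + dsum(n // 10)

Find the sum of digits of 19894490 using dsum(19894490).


dsum(19894490) = 0 + dsum(1989449)
dsum(1989449) = 9 + dsum(198944)
dsum(198944) = 4 + dsum(19894)
dsum(19894) = 4 + dsum(1989)
dsum(1989) = 9 + dsum(198)
dsum(198) = 8 + dsum(19)
dsum(19) = 9 + dsum(1)
dsum(1) = 1  (base case)
Total: 0 + 9 + 4 + 4 + 9 + 8 + 9 + 1 = 44

44


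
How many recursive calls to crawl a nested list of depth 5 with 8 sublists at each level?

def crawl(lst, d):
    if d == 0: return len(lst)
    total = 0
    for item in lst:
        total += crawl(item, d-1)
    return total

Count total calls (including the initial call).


At depth 0 (root): 1 call
At depth 1: each of 1 parents calls crawl on 8 children = 8 calls
At depth 2: each of 8 parents calls crawl on 8 children = 64 calls
At depth 3: each of 64 parents calls crawl on 8 children = 512 calls
At depth 4: each of 512 parents calls crawl on 8 children = 4096 calls
At depth 5: each of 4096 parents calls crawl on 8 children = 32768 calls
Total: 1 + 8 + 64 + 512 + 4096 + 32768 = 37449

37449


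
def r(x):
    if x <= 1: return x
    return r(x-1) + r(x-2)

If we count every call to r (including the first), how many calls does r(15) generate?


Let C(n) = total calls for r(n)
C(0) = 1, C(1) = 1
C(2) = 1 + C(1) + C(0) = 1 + 1 + 1 = 3
C(3) = 1 + C(2) + C(1) = 1 + 3 + 1 = 5
C(4) = 1 + C(3) + C(2) = 1 + 5 + 3 = 9
C(5) = 1 + C(4) + C(3) = 1 + 9 + 5 = 15
C(6) = 1 + C(5) + C(4) = 1 + 15 + 9 = 25
C(7) = 1 + C(6) + C(5) = 1 + 25 + 15 = 41
C(8) = 1 + C(7) + C(6) = 1 + 41 + 25 = 67
C(9) = 1 + C(8) + C(7) = 1 + 67 + 41 = 109
C(10) = 1 + C(9) + C(8) = 1 + 109 + 67 = 177
C(11) = 1 + C(10) + C(9) = 1 + 177 + 109 = 287
C(12) = 1 + C(11) + C(10) = 1 + 287 + 177 = 465
C(13) = 1 + C(12) + C(11) = 1 + 465 + 287 = 753
C(14) = 1 + C(13) + C(12) = 1 + 753 + 465 = 1219
C(15) = 1 + C(14) + C(13) = 1 + 1219 + 753 = 1973

1973


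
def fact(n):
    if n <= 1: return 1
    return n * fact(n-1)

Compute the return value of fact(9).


fact(9)
= 9 * fact(8)
= 9 * 8 * fact(7)
= 9 * 8 * 7 * fact(6)
= 9 * 8 * 7 * 6 * fact(5)
= 9 * 8 * 7 * 6 * 5 * fact(4)
= 9 * 8 * 7 * 6 * 5 * 4 * fact(3)
= 9 * 8 * 7 * 6 * 5 * 4 * 3 * fact(2)
= 9 * 8 * 7 * 6 * 5 * 4 * 3 * 2 * fact(1)
= 9 * 8 * 7 * 6 * 5 * 4 * 3 * 2 * 1
= 362880

362880


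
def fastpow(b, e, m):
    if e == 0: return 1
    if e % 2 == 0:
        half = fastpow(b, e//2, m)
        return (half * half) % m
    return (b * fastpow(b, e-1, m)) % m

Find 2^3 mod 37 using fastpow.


fastpow(2, 3, 37): e is odd, compute fastpow(2, 2, 37)
  fastpow(2, 2, 37): e is even, compute fastpow(2, 1, 37)
    fastpow(2, 1, 37): e is odd, compute fastpow(2, 0, 37)
      fastpow(2, 0, 37) = 1
    (2 * 1) % 37 = 2
  half=2, (2*2) % 37 = 4
(2 * 4) % 37 = 8

8


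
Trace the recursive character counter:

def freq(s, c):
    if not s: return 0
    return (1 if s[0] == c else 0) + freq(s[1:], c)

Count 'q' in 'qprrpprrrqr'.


s[0]='q' == 'q' -> 1
s[0]='p' != 'q' -> 0
s[0]='r' != 'q' -> 0
s[0]='r' != 'q' -> 0
s[0]='p' != 'q' -> 0
s[0]='p' != 'q' -> 0
s[0]='r' != 'q' -> 0
s[0]='r' != 'q' -> 0
s[0]='r' != 'q' -> 0
s[0]='q' == 'q' -> 1
s[0]='r' != 'q' -> 0
Sum: 1 + 0 + 0 + 0 + 0 + 0 + 0 + 0 + 0 + 1 + 0 = 2

2


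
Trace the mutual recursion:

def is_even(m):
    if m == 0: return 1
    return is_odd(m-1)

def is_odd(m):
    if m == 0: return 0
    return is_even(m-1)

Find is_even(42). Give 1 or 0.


is_even(42) = is_odd(41)
is_odd(41) = is_even(40)
is_even(40) = is_odd(39)
is_odd(39) = is_even(38)
is_even(38) = is_odd(37)
is_odd(37) = is_even(36)
is_even(36) = is_odd(35)
is_odd(35) = is_even(34)
is_even(34) = is_odd(33)
is_odd(33) = is_even(32)
is_even(32) = is_odd(31)
is_odd(31) = is_even(30)
is_even(30) = is_odd(29)
is_odd(29) = is_even(28)
is_even(28) = is_odd(27)
is_odd(27) = is_even(26)
is_even(26) = is_odd(25)
is_odd(25) = is_even(24)
is_even(24) = is_odd(23)
is_odd(23) = is_even(22)
is_even(22) = is_odd(21)
is_odd(21) = is_even(20)
is_even(20) = is_odd(19)
is_odd(19) = is_even(18)
is_even(18) = is_odd(17)
is_odd(17) = is_even(16)
is_even(16) = is_odd(15)
is_odd(15) = is_even(14)
is_even(14) = is_odd(13)
is_odd(13) = is_even(12)
is_even(12) = is_odd(11)
is_odd(11) = is_even(10)
is_even(10) = is_odd(9)
is_odd(9) = is_even(8)
is_even(8) = is_odd(7)
is_odd(7) = is_even(6)
is_even(6) = is_odd(5)
is_odd(5) = is_even(4)
is_even(4) = is_odd(3)
is_odd(3) = is_even(2)
is_even(2) = is_odd(1)
is_odd(1) = is_even(0)
is_even(0) = 1  (base case)
Result: 1

1


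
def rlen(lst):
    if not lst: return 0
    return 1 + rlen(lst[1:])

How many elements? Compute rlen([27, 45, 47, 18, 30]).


rlen([27, 45, 47, 18, 30]) = 1 + rlen([45, 47, 18, 30])
rlen([45, 47, 18, 30]) = 1 + rlen([47, 18, 30])
rlen([47, 18, 30]) = 1 + rlen([18, 30])
rlen([18, 30]) = 1 + rlen([30])
rlen([30]) = 1 + rlen([])
rlen([]) = 0  (base case)
Unwinding: 1 + 1 + 1 + 1 + 1 + 0 = 5

5


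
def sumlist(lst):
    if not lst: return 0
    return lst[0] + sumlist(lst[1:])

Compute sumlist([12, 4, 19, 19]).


sumlist([12, 4, 19, 19]) = 12 + sumlist([4, 19, 19])
sumlist([4, 19, 19]) = 4 + sumlist([19, 19])
sumlist([19, 19]) = 19 + sumlist([19])
sumlist([19]) = 19 + sumlist([])
sumlist([]) = 0  (base case)
Total: 12 + 4 + 19 + 19 + 0 = 54

54


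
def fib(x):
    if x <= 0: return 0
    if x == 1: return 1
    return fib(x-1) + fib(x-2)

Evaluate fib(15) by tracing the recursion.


Computing fib(15) bottom-up:
fib(0) = 0
fib(1) = 1
fib(2) = fib(1) + fib(0) = 1 + 0 = 1
fib(3) = fib(2) + fib(1) = 1 + 1 = 2
fib(4) = fib(3) + fib(2) = 2 + 1 = 3
fib(5) = fib(4) + fib(3) = 3 + 2 = 5
fib(6) = fib(5) + fib(4) = 5 + 3 = 8
fib(7) = fib(6) + fib(5) = 8 + 5 = 13
fib(8) = fib(7) + fib(6) = 13 + 8 = 21
fib(9) = fib(8) + fib(7) = 21 + 13 = 34
fib(10) = fib(9) + fib(8) = 34 + 21 = 55
fib(11) = fib(10) + fib(9) = 55 + 34 = 89
fib(12) = fib(11) + fib(10) = 89 + 55 = 144
fib(13) = fib(12) + fib(11) = 144 + 89 = 233
fib(14) = fib(13) + fib(12) = 233 + 144 = 377
fib(15) = fib(14) + fib(13) = 377 + 233 = 610

610
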